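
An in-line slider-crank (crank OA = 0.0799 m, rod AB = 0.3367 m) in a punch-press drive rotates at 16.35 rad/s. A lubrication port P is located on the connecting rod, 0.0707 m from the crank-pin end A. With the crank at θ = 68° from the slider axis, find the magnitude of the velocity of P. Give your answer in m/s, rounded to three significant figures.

1.29

ω = 16.35 rad/s.  Crank-pin speed |V_A| = rω = 1.3064 m/s, perpendicular to OA.
Rod angle: sinφ = −(r/L) sinθ ⇒ φ = -12.710°; ω_rod = −rω cosθ/√(L²−r²sin²θ) = -1.49 rad/s.
V_P = V_A + ω_rod × AP, with AP = 0.0707 m along the rod.
Components: V_Px = −rω sinθ − a·ω_rod·sinφ = -1.2344 m/s;  V_Py = rω cosθ + a·ω_rod·cosφ = +0.38661 m/s.
|V_P| = √(V_Px² + V_Py²) = 1.2935 m/s.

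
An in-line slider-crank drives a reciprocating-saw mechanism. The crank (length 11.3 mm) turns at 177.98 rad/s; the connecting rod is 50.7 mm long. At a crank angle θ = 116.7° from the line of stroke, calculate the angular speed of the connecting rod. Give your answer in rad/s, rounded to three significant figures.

18.2

ω = 178 rad/s
The rod makes angle φ with the slider axis where L sinφ = r sinθ; differentiating, L cosφ·φ̇ = r ω cosθ.
L cosφ = √(L² − r² sin²θ) = 0.049685 m.
|ω_rod| = r ω |cosθ| / √(L² − r² sin²θ) = 0.0113·178·0.44932/0.049685 = 18.188 rad/s.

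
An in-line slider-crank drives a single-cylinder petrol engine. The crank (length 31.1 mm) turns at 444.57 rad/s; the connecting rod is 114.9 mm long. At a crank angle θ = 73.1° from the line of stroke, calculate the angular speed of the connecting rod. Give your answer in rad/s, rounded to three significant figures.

36.2

ω = 444.6 rad/s
The rod makes angle φ with the slider axis where L sinφ = r sinθ; differentiating, L cosφ·φ̇ = r ω cosθ.
L cosφ = √(L² − r² sin²θ) = 0.11098 m.
|ω_rod| = r ω |cosθ| / √(L² − r² sin²θ) = 0.0311·444.6·0.29070/0.11098 = 36.216 rad/s.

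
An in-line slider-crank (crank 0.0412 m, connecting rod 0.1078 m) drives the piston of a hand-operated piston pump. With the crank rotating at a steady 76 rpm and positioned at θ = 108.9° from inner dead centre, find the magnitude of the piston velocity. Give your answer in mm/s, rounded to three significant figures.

ω = 2π·76/60 = 7.959 rad/s
For an in-line slider-crank, x = r cosθ + √(L² − r² sin²θ), so v = −rω sinθ·[1 + r cosθ/√(L² − r² sin²θ)].
With r = 0.0412 m, L = 0.1078 m, θ = 108.9°: √(L² − r² sin²θ) = 0.10051 m.
v = −0.0412·7.959·0.94609·[1 + 0.0412·-0.32392/0.10051] = -0.26903 m/s.
|v| = 0.26903 m/s = 269.03 mm/s.

269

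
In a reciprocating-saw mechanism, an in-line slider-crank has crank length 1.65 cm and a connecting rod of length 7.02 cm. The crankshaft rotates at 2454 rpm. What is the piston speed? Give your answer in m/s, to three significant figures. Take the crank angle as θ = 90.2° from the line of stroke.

4.24

ω = 2π·2454/60 = 257 rad/s
For an in-line slider-crank, x = r cosθ + √(L² − r² sin²θ), so v = −rω sinθ·[1 + r cosθ/√(L² − r² sin²θ)].
With r = 0.0165 m, L = 0.0702 m, θ = 90.2°: √(L² − r² sin²θ) = 0.068233 m.
v = −0.0165·257·0.99999·[1 + 0.0165·-0.00349/0.068233] = -4.2366 m/s.
|v| = 4.2366 m/s.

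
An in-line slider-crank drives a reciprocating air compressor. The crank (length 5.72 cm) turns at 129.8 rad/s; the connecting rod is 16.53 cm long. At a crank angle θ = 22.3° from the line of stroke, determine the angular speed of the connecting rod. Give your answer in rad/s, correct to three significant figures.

41.9

ω = 129.8 rad/s
The rod makes angle φ with the slider axis where L sinφ = r sinθ; differentiating, L cosφ·φ̇ = r ω cosθ.
L cosφ = √(L² − r² sin²θ) = 0.16387 m.
|ω_rod| = r ω |cosθ| / √(L² − r² sin²θ) = 0.0572·129.8·0.92521/0.16387 = 41.919 rad/s.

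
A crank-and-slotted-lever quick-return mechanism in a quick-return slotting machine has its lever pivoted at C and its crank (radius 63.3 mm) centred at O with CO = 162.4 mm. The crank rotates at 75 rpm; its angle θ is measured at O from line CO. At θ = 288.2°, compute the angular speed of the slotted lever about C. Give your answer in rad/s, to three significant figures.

ω = 7.854 rad/s (from 75 rpm).
Crank pin A relative to C: A = (d + r cosθ, r sinθ); lever angle φ = atan2(r sinθ, d + r cosθ).
Differentiating tanφ: φ̇ = rω(d cosθ + r)/(d² + r² + 2dr cosθ).
d² + r² + 2dr cosθ = |CA|² = 0.0368022 m²;  d cosθ + r = +0.11402 m.
|ω_lever| = |0.0633·7.854·+0.11402| / 0.0368022 = 1.5403 rad/s.

1.54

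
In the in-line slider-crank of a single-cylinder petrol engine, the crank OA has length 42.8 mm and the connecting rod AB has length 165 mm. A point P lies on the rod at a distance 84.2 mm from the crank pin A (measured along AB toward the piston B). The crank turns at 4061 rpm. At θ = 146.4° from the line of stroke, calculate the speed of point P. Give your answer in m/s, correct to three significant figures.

ω = 425.3 rad/s.  Crank-pin speed |V_A| = rω = 18.201 m/s, perpendicular to OA.
Rod angle: sinφ = −(r/L) sinθ ⇒ φ = -8.253°; ω_rod = −rω cosθ/√(L²−r²sin²θ) = +92.842 rad/s.
V_P = V_A + ω_rod × AP, with AP = 0.0842 m along the rod.
Components: V_Px = −rω sinθ − a·ω_rod·sinφ = -8.9504 m/s;  V_Py = rω cosθ + a·ω_rod·cosφ = -7.424 m/s.
|V_P| = √(V_Px² + V_Py²) = 11.629 m/s.

11.6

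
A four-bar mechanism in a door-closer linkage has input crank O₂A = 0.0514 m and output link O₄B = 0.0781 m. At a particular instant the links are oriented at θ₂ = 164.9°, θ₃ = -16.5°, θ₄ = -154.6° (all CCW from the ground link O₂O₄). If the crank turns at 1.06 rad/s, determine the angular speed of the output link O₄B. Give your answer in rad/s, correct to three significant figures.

0.0255

ω₂ = 1.06 rad/s
Differentiating the loop-closure r₂e^{iθ₂}+r₃e^{iθ₃}=r₁+r₄e^{iθ₄} gives r₂ω₂e^{iθ₂}+r₃ω₃e^{iθ₃}=r₄ω₄e^{iθ₄}.
Eliminating the other unknown: ω₄ = r₂ω₂ sin(θ₂−θ₃) / [r₄ sin(θ₄−θ₃)].
Numerator sine = -0.02443; denominator sine = -0.66783.
Result = 0.0514·1.06·(-0.02443) / (0.0781·(-0.66783)) = +0.025522 rad/s; magnitude 0.025522 rad/s.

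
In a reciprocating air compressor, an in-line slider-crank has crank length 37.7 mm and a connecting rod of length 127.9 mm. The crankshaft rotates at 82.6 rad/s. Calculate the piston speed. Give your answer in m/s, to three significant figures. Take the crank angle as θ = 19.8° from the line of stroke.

1.35

ω = 82.6 rad/s
For an in-line slider-crank, x = r cosθ + √(L² − r² sin²θ), so v = −rω sinθ·[1 + r cosθ/√(L² − r² sin²θ)].
With r = 0.0377 m, L = 0.1279 m, θ = 19.8°: √(L² − r² sin²θ) = 0.12726 m.
v = −0.0377·82.6·0.33874·[1 + 0.0377·0.94088/0.12726] = -1.3488 m/s.
|v| = 1.3488 m/s.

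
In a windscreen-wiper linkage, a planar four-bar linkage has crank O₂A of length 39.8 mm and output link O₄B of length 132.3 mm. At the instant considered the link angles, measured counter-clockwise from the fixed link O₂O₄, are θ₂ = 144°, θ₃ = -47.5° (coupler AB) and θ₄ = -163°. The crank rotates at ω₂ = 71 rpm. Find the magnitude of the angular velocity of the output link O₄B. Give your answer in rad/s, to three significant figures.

0.494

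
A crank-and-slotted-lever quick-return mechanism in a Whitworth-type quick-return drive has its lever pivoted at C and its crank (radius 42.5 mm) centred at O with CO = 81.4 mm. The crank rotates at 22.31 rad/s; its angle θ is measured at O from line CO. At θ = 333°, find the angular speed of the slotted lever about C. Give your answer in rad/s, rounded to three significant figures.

7.47

ω = 22.31 rad/s
Crank pin A relative to C: A = (d + r cosθ, r sinθ); lever angle φ = atan2(r sinθ, d + r cosθ).
Differentiating tanφ: φ̇ = rω(d cosθ + r)/(d² + r² + 2dr cosθ).
d² + r² + 2dr cosθ = |CA|² = 0.0145971 m²;  d cosθ + r = +0.11503 m.
|ω_lever| = |0.0425·22.31·+0.11503| / 0.0145971 = 7.4718 rad/s.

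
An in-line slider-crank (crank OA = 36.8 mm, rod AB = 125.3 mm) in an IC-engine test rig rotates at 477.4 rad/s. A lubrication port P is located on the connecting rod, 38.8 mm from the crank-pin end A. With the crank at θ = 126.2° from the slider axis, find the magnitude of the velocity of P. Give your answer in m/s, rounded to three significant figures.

ω = 477.4 rad/s.  Crank-pin speed |V_A| = rω = 17.568 m/s, perpendicular to OA.
Rod angle: sinφ = −(r/L) sinθ ⇒ φ = -13.710°; ω_rod = −rω cosθ/√(L²−r²sin²θ) = +85.237 rad/s.
V_P = V_A + ω_rod × AP, with AP = 0.0388 m along the rod.
Components: V_Px = −rω sinθ − a·ω_rod·sinφ = -13.393 m/s;  V_Py = rω cosθ + a·ω_rod·cosφ = -7.163 m/s.
|V_P| = √(V_Px² + V_Py²) = 15.188 m/s.

15.2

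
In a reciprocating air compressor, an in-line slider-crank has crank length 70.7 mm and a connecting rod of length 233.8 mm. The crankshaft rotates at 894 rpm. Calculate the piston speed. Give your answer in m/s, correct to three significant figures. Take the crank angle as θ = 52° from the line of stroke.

6.22

ω = 2π·894/60 = 93.62 rad/s
For an in-line slider-crank, x = r cosθ + √(L² − r² sin²θ), so v = −rω sinθ·[1 + r cosθ/√(L² − r² sin²θ)].
With r = 0.0707 m, L = 0.2338 m, θ = 52°: √(L² − r² sin²θ) = 0.22707 m.
v = −0.0707·93.62·0.78801·[1 + 0.0707·0.61566/0.22707] = -6.2156 m/s.
|v| = 6.2156 m/s.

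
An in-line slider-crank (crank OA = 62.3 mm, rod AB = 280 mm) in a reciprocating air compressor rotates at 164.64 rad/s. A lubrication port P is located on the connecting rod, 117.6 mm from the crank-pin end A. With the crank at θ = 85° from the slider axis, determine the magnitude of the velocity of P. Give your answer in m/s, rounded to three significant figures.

10.3

ω = 164.6 rad/s.  Crank-pin speed |V_A| = rω = 10.257 m/s, perpendicular to OA.
Rod angle: sinφ = −(r/L) sinθ ⇒ φ = -12.806°; ω_rod = −rω cosθ/√(L²−r²sin²θ) = -3.2742 rad/s.
V_P = V_A + ω_rod × AP, with AP = 0.1176 m along the rod.
Components: V_Px = −rω sinθ − a·ω_rod·sinφ = -10.303 m/s;  V_Py = rω cosθ + a·ω_rod·cosφ = +0.5185 m/s.
|V_P| = √(V_Px² + V_Py²) = 10.316 m/s.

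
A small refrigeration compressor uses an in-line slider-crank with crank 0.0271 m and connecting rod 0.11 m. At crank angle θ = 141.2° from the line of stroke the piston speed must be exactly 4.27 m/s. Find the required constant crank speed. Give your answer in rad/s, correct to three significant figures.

For an in-line slider-crank, |v_piston| = rω|sinθ|·[1 + r cosθ/√(L² − r² sin²θ)].
With r = 0.0271 m, L = 0.11 m, θ = 141.2°: the bracketed kinematic factor |dx/dθ| = 0.013681 m.
ω = v/|dx/dθ| = 4.27/0.013681 = 312.11 rad/s.

312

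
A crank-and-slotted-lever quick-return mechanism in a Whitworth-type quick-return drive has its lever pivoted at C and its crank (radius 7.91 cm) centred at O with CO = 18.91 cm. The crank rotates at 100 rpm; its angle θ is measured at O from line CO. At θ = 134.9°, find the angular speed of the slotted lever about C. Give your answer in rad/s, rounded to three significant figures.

ω = 10.47 rad/s (from 100 rpm).
Crank pin A relative to C: A = (d + r cosθ, r sinθ); lever angle φ = atan2(r sinθ, d + r cosθ).
Differentiating tanφ: φ̇ = rω(d cosθ + r)/(d² + r² + 2dr cosθ).
d² + r² + 2dr cosθ = |CA|² = 0.020899 m²;  d cosθ + r = -0.05438 m.
|ω_lever| = |0.0791·10.47·-0.05438| / 0.020899 = 2.1554 rad/s.

2.16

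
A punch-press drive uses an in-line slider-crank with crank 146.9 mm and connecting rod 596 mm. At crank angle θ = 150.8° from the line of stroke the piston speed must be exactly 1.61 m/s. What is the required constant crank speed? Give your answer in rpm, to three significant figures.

274

For an in-line slider-crank, |v_piston| = rω|sinθ|·[1 + r cosθ/√(L² − r² sin²θ)].
With r = 0.1469 m, L = 0.596 m, θ = 150.8°: the bracketed kinematic factor |dx/dθ| = 0.056134 m.
ω = v/|dx/dθ| = 1.61/0.056134 = 28.681 rad/s.
N = 60ω/(2π) = 273.88 rpm.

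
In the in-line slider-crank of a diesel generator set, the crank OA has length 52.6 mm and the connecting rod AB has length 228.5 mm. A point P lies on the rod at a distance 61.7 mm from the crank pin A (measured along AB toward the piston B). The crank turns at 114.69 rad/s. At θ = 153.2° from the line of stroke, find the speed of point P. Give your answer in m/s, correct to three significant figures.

4.70

ω = 114.7 rad/s.  Crank-pin speed |V_A| = rω = 6.0327 m/s, perpendicular to OA.
Rod angle: sinφ = −(r/L) sinθ ⇒ φ = -5.957°; ω_rod = −rω cosθ/√(L²−r²sin²θ) = +23.693 rad/s.
V_P = V_A + ω_rod × AP, with AP = 0.0617 m along the rod.
Components: V_Px = −rω sinθ − a·ω_rod·sinφ = -2.5683 m/s;  V_Py = rω cosθ + a·ω_rod·cosφ = -3.9307 m/s.
|V_P| = √(V_Px² + V_Py²) = 4.6954 m/s.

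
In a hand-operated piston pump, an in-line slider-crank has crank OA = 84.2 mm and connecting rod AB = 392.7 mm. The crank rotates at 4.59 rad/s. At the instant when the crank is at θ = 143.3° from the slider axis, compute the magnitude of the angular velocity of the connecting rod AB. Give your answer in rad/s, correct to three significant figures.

ω = 4.59 rad/s
The rod makes angle φ with the slider axis where L sinφ = r sinθ; differentiating, L cosφ·φ̇ = r ω cosθ.
L cosφ = √(L² − r² sin²θ) = 0.38946 m.
|ω_rod| = r ω |cosθ| / √(L² − r² sin²θ) = 0.0842·4.59·0.80178/0.38946 = 0.79563 rad/s.

0.796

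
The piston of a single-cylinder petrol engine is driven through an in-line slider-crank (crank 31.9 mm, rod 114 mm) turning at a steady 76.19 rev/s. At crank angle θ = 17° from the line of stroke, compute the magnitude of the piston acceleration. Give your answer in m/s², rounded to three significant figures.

ω = 2π·76.2 = 478.7 rad/s
x(θ) = r cosθ + √(L² − r² sin²θ); with ω constant, a = ω²·d²x/dθ².
d²x/dθ² = −r cosθ − r²(cos2θ)/√u − r⁴ sin²2θ/(4u^{3/2}),  u = L² − r² sin²θ = 0.012909 m².
Substituting r = 0.0319 m, L = 0.114 m, θ = 17°: d²x/dθ² = -0.037987 m.
a = ω²·d²x/dθ² = (478.7)²·(-0.037987) = -8705.3 m/s²;  |a| = 8705.3 m/s².

8710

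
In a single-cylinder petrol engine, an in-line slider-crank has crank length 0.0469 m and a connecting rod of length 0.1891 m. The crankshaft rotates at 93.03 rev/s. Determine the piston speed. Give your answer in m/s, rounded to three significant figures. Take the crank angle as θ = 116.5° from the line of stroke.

21.7

ω = 2π·93 = 584.5 rad/s
For an in-line slider-crank, x = r cosθ + √(L² − r² sin²θ), so v = −rω sinθ·[1 + r cosθ/√(L² − r² sin²θ)].
With r = 0.0469 m, L = 0.1891 m, θ = 116.5°: √(L² − r² sin²θ) = 0.18438 m.
v = −0.0469·584.5·0.89493·[1 + 0.0469·-0.44620/0.18438] = -21.749 m/s.
|v| = 21.749 m/s.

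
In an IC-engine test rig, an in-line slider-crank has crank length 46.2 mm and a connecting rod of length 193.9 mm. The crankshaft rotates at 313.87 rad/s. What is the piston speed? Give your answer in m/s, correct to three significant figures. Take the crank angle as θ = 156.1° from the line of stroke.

4.59

ω = 313.9 rad/s
For an in-line slider-crank, x = r cosθ + √(L² − r² sin²θ), so v = −rω sinθ·[1 + r cosθ/√(L² − r² sin²θ)].
With r = 0.0462 m, L = 0.1939 m, θ = 156.1°: √(L² − r² sin²θ) = 0.19299 m.
v = −0.0462·313.9·0.40514·[1 + 0.0462·-0.91425/0.19299] = -4.5891 m/s.
|v| = 4.5891 m/s.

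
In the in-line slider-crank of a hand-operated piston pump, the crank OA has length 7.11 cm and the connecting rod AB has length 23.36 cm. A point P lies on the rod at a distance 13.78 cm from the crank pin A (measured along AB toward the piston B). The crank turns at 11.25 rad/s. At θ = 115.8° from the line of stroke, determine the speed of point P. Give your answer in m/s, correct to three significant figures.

0.677

ω = 11.25 rad/s.  Crank-pin speed |V_A| = rω = 0.79988 m/s, perpendicular to OA.
Rod angle: sinφ = −(r/L) sinθ ⇒ φ = -15.904°; ω_rod = −rω cosθ/√(L²−r²sin²θ) = +1.5496 rad/s.
V_P = V_A + ω_rod × AP, with AP = 0.1378 m along the rod.
Components: V_Px = −rω sinθ − a·ω_rod·sinφ = -0.66163 m/s;  V_Py = rω cosθ + a·ω_rod·cosφ = -0.14277 m/s.
|V_P| = √(V_Px² + V_Py²) = 0.67686 m/s.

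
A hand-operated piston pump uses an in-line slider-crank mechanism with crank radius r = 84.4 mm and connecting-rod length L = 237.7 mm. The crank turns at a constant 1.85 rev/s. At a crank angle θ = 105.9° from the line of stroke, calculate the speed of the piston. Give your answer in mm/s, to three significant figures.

846

ω = 2π·1.85 = 11.62 rad/s
For an in-line slider-crank, x = r cosθ + √(L² − r² sin²θ), so v = −rω sinθ·[1 + r cosθ/√(L² − r² sin²θ)].
With r = 0.0844 m, L = 0.2377 m, θ = 105.9°: √(L² − r² sin²θ) = 0.22341 m.
v = −0.0844·11.62·0.96174·[1 + 0.0844·-0.27396/0.22341] = -0.84587 m/s.
|v| = 0.84587 m/s = 845.87 mm/s.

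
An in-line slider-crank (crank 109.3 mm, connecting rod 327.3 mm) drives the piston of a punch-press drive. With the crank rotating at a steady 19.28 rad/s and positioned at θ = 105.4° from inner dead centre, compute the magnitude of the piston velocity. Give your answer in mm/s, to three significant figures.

ω = 19.28 rad/s
For an in-line slider-crank, x = r cosθ + √(L² − r² sin²θ), so v = −rω sinθ·[1 + r cosθ/√(L² − r² sin²θ)].
With r = 0.1093 m, L = 0.3273 m, θ = 105.4°: √(L² − r² sin²θ) = 0.30987 m.
v = −0.1093·19.28·0.96410·[1 + 0.1093·-0.26556/0.30987] = -1.8413 m/s.
|v| = 1.8413 m/s = 1841.3 mm/s.

1840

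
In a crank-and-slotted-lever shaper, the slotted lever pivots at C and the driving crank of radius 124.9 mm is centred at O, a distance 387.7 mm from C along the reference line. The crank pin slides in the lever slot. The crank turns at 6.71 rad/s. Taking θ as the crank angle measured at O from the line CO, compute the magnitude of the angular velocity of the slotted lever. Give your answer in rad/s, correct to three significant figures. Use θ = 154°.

2.38

ω = 6.71 rad/s
Crank pin A relative to C: A = (d + r cosθ, r sinθ); lever angle φ = atan2(r sinθ, d + r cosθ).
Differentiating tanφ: φ̇ = rω(d cosθ + r)/(d² + r² + 2dr cosθ).
d² + r² + 2dr cosθ = |CA|² = 0.0788654 m²;  d cosθ + r = -0.22356 m.
|ω_lever| = |0.1249·6.71·-0.22356| / 0.0788654 = 2.3757 rad/s.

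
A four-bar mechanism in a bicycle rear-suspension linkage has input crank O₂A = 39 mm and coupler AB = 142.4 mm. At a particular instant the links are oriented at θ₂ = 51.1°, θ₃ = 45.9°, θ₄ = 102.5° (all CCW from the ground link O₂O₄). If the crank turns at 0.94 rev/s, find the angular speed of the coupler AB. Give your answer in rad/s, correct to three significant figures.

1.51

ω₂ = 5.906 rad/s (from 0.94 rev/s).
Differentiating the loop-closure r₂e^{iθ₂}+r₃e^{iθ₃}=r₁+r₄e^{iθ₄} gives r₂ω₂e^{iθ₂}+r₃ω₃e^{iθ₃}=r₄ω₄e^{iθ₄}.
Eliminating the other unknown: ω₃ = r₂ω₂ sin(θ₄−θ₂) / [r₃ sin(θ₃−θ₄)].
Numerator sine = +0.78152; denominator sine = -0.83485.
Result = 0.039·5.906·(+0.78152) / (0.1424·(-0.83485)) = -1.5142 rad/s; magnitude 1.5142 rad/s.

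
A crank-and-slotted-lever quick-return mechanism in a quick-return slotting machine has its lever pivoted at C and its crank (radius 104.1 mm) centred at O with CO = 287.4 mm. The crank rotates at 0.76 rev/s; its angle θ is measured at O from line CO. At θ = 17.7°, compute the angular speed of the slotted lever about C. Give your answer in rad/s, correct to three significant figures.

ω = 4.775 rad/s (from 0.76 rev/s).
Crank pin A relative to C: A = (d + r cosθ, r sinθ); lever angle φ = atan2(r sinθ, d + r cosθ).
Differentiating tanφ: φ̇ = rω(d cosθ + r)/(d² + r² + 2dr cosθ).
d² + r² + 2dr cosθ = |CA|² = 0.15044 m²;  d cosθ + r = +0.37789 m.
|ω_lever| = |0.1041·4.775·+0.37789| / 0.15044 = 1.2487 rad/s.

1.25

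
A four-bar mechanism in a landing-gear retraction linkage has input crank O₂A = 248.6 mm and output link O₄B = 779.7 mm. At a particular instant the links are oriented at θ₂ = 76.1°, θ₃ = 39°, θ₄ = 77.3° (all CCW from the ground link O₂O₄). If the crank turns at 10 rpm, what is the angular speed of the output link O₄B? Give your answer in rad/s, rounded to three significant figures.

ω₂ = 1.047 rad/s (from 10 rpm).
Differentiating the loop-closure r₂e^{iθ₂}+r₃e^{iθ₃}=r₁+r₄e^{iθ₄} gives r₂ω₂e^{iθ₂}+r₃ω₃e^{iθ₃}=r₄ω₄e^{iθ₄}.
Eliminating the other unknown: ω₄ = r₂ω₂ sin(θ₂−θ₃) / [r₄ sin(θ₄−θ₃)].
Numerator sine = +0.60321; denominator sine = +0.61978.
Result = 0.2486·1.047·(+0.60321) / (0.7797·(+0.61978)) = +0.32496 rad/s; magnitude 0.32496 rad/s.

0.325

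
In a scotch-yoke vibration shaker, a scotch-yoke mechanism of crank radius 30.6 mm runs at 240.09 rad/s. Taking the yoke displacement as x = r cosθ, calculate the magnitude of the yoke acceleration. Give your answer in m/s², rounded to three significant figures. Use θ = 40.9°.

1330

ω = 240.1 rad/s
x = r cosθ ⇒ ẍ = −rω² cosθ (ω constant).
|a| = rω²|cosθ| = 0.0306·(240.1)²·|cos 40.9°| = 1333.2 m/s².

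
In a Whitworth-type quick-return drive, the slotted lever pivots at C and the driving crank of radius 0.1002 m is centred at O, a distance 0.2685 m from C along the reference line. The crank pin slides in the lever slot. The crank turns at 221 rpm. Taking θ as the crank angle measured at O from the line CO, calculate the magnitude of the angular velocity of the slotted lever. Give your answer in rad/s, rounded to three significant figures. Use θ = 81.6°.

3.59

ω = 23.14 rad/s (from 221 rpm).
Crank pin A relative to C: A = (d + r cosθ, r sinθ); lever angle φ = atan2(r sinθ, d + r cosθ).
Differentiating tanφ: φ̇ = rω(d cosθ + r)/(d² + r² + 2dr cosθ).
d² + r² + 2dr cosθ = |CA|² = 0.0899926 m²;  d cosθ + r = +0.13942 m.
|ω_lever| = |0.1002·23.14·+0.13942| / 0.0899926 = 3.5927 rad/s.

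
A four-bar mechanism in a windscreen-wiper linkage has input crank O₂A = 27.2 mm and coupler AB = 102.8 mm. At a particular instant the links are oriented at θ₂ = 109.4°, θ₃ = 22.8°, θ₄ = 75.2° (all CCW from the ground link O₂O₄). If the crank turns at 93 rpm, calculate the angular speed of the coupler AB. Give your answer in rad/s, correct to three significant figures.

ω₂ = 9.739 rad/s (from 93 rpm).
Differentiating the loop-closure r₂e^{iθ₂}+r₃e^{iθ₃}=r₁+r₄e^{iθ₄} gives r₂ω₂e^{iθ₂}+r₃ω₃e^{iθ₃}=r₄ω₄e^{iθ₄}.
Eliminating the other unknown: ω₃ = r₂ω₂ sin(θ₄−θ₂) / [r₃ sin(θ₃−θ₄)].
Numerator sine = -0.56208; denominator sine = -0.79229.
Result = 0.0272·9.739·(-0.56208) / (0.1028·(-0.79229)) = +1.8281 rad/s; magnitude 1.8281 rad/s.

1.83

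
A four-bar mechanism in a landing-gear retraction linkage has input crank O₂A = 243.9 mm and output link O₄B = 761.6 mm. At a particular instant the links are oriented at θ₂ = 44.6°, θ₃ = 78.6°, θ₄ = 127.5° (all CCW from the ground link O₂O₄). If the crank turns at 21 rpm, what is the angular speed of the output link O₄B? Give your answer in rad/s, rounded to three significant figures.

ω₂ = 2.199 rad/s (from 21 rpm).
Differentiating the loop-closure r₂e^{iθ₂}+r₃e^{iθ₃}=r₁+r₄e^{iθ₄} gives r₂ω₂e^{iθ₂}+r₃ω₃e^{iθ₃}=r₄ω₄e^{iθ₄}.
Eliminating the other unknown: ω₄ = r₂ω₂ sin(θ₂−θ₃) / [r₄ sin(θ₄−θ₃)].
Numerator sine = -0.55919; denominator sine = +0.75356.
Result = 0.2439·2.199·(-0.55919) / (0.7616·(+0.75356)) = -0.52261 rad/s; magnitude 0.52261 rad/s.

0.523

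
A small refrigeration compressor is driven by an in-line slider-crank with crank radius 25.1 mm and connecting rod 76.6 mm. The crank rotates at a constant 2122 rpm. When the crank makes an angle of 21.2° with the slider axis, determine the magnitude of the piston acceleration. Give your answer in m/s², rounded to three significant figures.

1460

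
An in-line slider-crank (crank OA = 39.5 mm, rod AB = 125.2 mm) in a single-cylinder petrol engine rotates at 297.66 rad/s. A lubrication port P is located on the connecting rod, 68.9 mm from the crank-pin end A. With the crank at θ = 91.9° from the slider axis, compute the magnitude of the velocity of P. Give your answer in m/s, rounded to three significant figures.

ω = 297.7 rad/s.  Crank-pin speed |V_A| = rω = 11.758 m/s, perpendicular to OA.
Rod angle: sinφ = −(r/L) sinθ ⇒ φ = -18.380°; ω_rod = −rω cosθ/√(L²−r²sin²θ) = +3.281 rad/s.
V_P = V_A + ω_rod × AP, with AP = 0.0689 m along the rod.
Components: V_Px = −rω sinθ − a·ω_rod·sinφ = -11.68 m/s;  V_Py = rω cosθ + a·ω_rod·cosφ = -0.1753 m/s.
|V_P| = √(V_Px² + V_Py²) = 11.681 m/s.

11.7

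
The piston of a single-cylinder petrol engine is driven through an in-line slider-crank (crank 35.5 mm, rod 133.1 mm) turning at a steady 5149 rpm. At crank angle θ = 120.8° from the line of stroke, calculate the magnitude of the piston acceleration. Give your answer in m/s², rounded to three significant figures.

ω = 2π·5149/60 = 539.2 rad/s
x(θ) = r cosθ + √(L² − r² sin²θ); with ω constant, a = ω²·d²x/dθ².
d²x/dθ² = −r cosθ − r²(cos2θ)/√u − r⁴ sin²2θ/(4u^{3/2}),  u = L² − r² sin²θ = 0.0167858 m².
Substituting r = 0.0355 m, L = 0.1331 m, θ = 120.8°: d²x/dθ² = +0.022663 m.
a = ω²·d²x/dθ² = (539.2)²·(+0.022663) = +6588.9 m/s²;  |a| = 6588.9 m/s².

6590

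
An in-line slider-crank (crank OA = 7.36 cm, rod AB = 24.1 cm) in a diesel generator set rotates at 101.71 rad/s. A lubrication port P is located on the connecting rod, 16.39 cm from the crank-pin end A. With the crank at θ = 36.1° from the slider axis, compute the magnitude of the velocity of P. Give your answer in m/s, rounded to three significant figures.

5.51

ω = 101.7 rad/s.  Crank-pin speed |V_A| = rω = 7.4859 m/s, perpendicular to OA.
Rod angle: sinφ = −(r/L) sinθ ⇒ φ = -10.366°; ω_rod = −rω cosθ/√(L²−r²sin²θ) = -25.514 rad/s.
V_P = V_A + ω_rod × AP, with AP = 0.1639 m along the rod.
Components: V_Px = −rω sinθ − a·ω_rod·sinφ = -5.1631 m/s;  V_Py = rω cosθ + a·ω_rod·cosφ = +1.935 m/s.
|V_P| = √(V_Px² + V_Py²) = 5.5138 m/s.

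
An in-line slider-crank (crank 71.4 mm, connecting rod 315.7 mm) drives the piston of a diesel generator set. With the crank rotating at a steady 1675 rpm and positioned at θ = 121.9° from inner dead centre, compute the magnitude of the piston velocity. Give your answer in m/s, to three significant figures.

9.34

ω = 2π·1675/60 = 175.4 rad/s
For an in-line slider-crank, x = r cosθ + √(L² − r² sin²θ), so v = −rω sinθ·[1 + r cosθ/√(L² − r² sin²θ)].
With r = 0.0714 m, L = 0.3157 m, θ = 121.9°: √(L² − r² sin²θ) = 0.30983 m.
v = −0.0714·175.4·0.84897·[1 + 0.0714·-0.52844/0.30983] = -9.3377 m/s.
|v| = 9.3377 m/s.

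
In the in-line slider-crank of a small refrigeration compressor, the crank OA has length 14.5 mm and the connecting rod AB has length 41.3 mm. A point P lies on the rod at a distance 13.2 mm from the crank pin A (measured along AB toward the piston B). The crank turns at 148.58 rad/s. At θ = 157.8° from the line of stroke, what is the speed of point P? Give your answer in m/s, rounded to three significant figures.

ω = 148.6 rad/s.  Crank-pin speed |V_A| = rω = 2.1544 m/s, perpendicular to OA.
Rod angle: sinφ = −(r/L) sinθ ⇒ φ = -7.623°; ω_rod = −rω cosθ/√(L²−r²sin²θ) = +48.729 rad/s.
V_P = V_A + ω_rod × AP, with AP = 0.0132 m along the rod.
Components: V_Px = −rω sinθ − a·ω_rod·sinφ = -0.7287 m/s;  V_Py = rω cosθ + a·ω_rod·cosφ = -1.3572 m/s.
|V_P| = √(V_Px² + V_Py²) = 1.5404 m/s.

1.54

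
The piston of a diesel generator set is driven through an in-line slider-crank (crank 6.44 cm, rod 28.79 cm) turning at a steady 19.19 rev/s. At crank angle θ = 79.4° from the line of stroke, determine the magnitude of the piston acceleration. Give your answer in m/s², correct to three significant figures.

27.6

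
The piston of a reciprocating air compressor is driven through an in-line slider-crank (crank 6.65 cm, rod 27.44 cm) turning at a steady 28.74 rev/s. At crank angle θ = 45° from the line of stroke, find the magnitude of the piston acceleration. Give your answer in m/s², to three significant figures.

ω = 2π·28.7 = 180.6 rad/s
x(θ) = r cosθ + √(L² − r² sin²θ); with ω constant, a = ω²·d²x/dθ².
d²x/dθ² = −r cosθ − r²(cos2θ)/√u − r⁴ sin²2θ/(4u^{3/2}),  u = L² − r² sin²θ = 0.0730842 m².
Substituting r = 0.0665 m, L = 0.2744 m, θ = 45°: d²x/dθ² = -0.04727 m.
a = ω²·d²x/dθ² = (180.6)²·(-0.04727) = -1541.4 m/s²;  |a| = 1541.4 m/s².

1540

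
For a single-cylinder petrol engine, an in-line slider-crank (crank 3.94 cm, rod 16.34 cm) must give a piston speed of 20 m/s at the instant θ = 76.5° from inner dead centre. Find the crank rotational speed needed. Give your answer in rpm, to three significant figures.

4710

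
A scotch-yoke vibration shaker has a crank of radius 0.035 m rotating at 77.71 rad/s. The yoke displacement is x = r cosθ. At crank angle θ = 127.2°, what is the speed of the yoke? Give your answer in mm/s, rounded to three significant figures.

2170

ω = 77.71 rad/s
x = r cosθ ⇒ ẋ = −rω sinθ.
|v| = rω|sinθ| = 0.035·77.71·|sin 127.2°| = 2.1664 m/s = 2166.4 mm/s.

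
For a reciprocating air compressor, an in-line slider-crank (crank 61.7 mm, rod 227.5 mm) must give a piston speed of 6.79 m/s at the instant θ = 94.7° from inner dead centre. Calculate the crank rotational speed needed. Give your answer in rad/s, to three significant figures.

113

For an in-line slider-crank, |v_piston| = rω|sinθ|·[1 + r cosθ/√(L² − r² sin²θ)].
With r = 0.0617 m, L = 0.2275 m, θ = 94.7°: the bracketed kinematic factor |dx/dθ| = 0.060073 m.
ω = v/|dx/dθ| = 6.79/0.060073 = 113.03 rad/s.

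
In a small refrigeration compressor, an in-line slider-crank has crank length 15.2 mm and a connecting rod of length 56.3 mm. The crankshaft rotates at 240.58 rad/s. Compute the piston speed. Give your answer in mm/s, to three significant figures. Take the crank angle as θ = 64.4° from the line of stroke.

ω = 240.6 rad/s
For an in-line slider-crank, x = r cosθ + √(L² − r² sin²θ), so v = −rω sinθ·[1 + r cosθ/√(L² − r² sin²θ)].
With r = 0.0152 m, L = 0.0563 m, θ = 64.4°: √(L² − r² sin²θ) = 0.054606 m.
v = −0.0152·240.6·0.90183·[1 + 0.0152·0.43209/0.054606] = -3.6945 m/s.
|v| = 3.6945 m/s = 3694.5 mm/s.

3690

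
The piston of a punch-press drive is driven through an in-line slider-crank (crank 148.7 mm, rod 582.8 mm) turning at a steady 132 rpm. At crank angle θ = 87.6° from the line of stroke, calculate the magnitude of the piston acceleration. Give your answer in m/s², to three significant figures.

ω = 2π·132/60 = 13.82 rad/s
x(θ) = r cosθ + √(L² − r² sin²θ); with ω constant, a = ω²·d²x/dθ².
d²x/dθ² = −r cosθ − r²(cos2θ)/√u − r⁴ sin²2θ/(4u^{3/2}),  u = L² − r² sin²θ = 0.317583 m².
Substituting r = 0.1487 m, L = 0.5828 m, θ = 87.6°: d²x/dθ² = +0.032867 m.
a = ω²·d²x/dθ² = (13.82)²·(+0.032867) = +6.2802 m/s²;  |a| = 6.2802 m/s².

6.28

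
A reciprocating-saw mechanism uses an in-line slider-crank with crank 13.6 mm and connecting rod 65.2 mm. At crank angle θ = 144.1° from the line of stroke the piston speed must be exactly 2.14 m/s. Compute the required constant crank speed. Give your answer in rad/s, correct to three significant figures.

323

For an in-line slider-crank, |v_piston| = rω|sinθ|·[1 + r cosθ/√(L² − r² sin²θ)].
With r = 0.0136 m, L = 0.0652 m, θ = 144.1°: the bracketed kinematic factor |dx/dθ| = 0.006617 m.
ω = v/|dx/dθ| = 2.14/0.006617 = 323.41 rad/s.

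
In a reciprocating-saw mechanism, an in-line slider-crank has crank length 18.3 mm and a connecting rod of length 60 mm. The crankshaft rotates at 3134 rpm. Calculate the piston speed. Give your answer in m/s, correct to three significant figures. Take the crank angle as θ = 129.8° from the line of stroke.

3.69

ω = 2π·3134/60 = 328.2 rad/s
For an in-line slider-crank, x = r cosθ + √(L² − r² sin²θ), so v = −rω sinθ·[1 + r cosθ/√(L² − r² sin²θ)].
With r = 0.0183 m, L = 0.06 m, θ = 129.8°: √(L² − r² sin²θ) = 0.058329 m.
v = −0.0183·328.2·0.76828·[1 + 0.0183·-0.64011/0.058329] = -3.6876 m/s.
|v| = 3.6876 m/s.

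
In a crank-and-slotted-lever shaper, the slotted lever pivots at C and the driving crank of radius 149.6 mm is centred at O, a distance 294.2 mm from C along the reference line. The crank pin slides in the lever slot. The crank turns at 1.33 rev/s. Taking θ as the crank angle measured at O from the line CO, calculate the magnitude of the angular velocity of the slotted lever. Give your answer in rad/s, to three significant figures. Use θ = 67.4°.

2.30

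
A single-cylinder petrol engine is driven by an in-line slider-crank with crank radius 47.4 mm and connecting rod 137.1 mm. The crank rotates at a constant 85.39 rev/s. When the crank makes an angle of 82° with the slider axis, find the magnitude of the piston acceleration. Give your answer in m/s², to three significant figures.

2910

ω = 2π·85.4 = 536.5 rad/s
x(θ) = r cosθ + √(L² − r² sin²θ); with ω constant, a = ω²·d²x/dθ².
d²x/dθ² = −r cosθ − r²(cos2θ)/√u − r⁴ sin²2θ/(4u^{3/2}),  u = L² − r² sin²θ = 0.0165932 m².
Substituting r = 0.0474 m, L = 0.1371 m, θ = 82°: d²x/dθ² = +0.010124 m.
a = ω²·d²x/dθ² = (536.5)²·(+0.010124) = +2914.4 m/s²;  |a| = 2914.4 m/s².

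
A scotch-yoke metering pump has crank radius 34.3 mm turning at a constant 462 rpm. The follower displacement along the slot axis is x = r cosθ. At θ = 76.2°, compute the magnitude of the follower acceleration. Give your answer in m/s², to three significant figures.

ω = 48.38 rad/s (from 462 rpm).
x = r cosθ ⇒ ẍ = −rω² cosθ (ω constant).
|a| = rω²|cosθ| = 0.0343·(48.38)²·|cos 76.2°| = 19.151 m/s².

19.2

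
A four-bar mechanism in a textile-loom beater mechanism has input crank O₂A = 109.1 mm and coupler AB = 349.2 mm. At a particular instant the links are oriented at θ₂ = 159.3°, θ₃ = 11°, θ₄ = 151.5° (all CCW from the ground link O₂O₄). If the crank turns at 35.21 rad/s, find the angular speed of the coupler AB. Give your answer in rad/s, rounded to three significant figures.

ω₂ = 35.21 rad/s
Differentiating the loop-closure r₂e^{iθ₂}+r₃e^{iθ₃}=r₁+r₄e^{iθ₄} gives r₂ω₂e^{iθ₂}+r₃ω₃e^{iθ₃}=r₄ω₄e^{iθ₄}.
Eliminating the other unknown: ω₃ = r₂ω₂ sin(θ₄−θ₂) / [r₃ sin(θ₃−θ₄)].
Numerator sine = -0.13572; denominator sine = -0.63608.
Result = 0.1091·35.21·(-0.13572) / (0.3492·(-0.63608)) = +2.3471 rad/s; magnitude 2.3471 rad/s.

2.35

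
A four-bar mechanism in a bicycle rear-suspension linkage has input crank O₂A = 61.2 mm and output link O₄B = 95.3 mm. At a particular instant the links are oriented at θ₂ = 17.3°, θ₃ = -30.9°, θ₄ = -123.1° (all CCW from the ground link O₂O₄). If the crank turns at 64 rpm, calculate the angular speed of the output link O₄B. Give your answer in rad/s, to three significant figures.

3.21

ω₂ = 6.702 rad/s (from 64 rpm).
Differentiating the loop-closure r₂e^{iθ₂}+r₃e^{iθ₃}=r₁+r₄e^{iθ₄} gives r₂ω₂e^{iθ₂}+r₃ω₃e^{iθ₃}=r₄ω₄e^{iθ₄}.
Eliminating the other unknown: ω₄ = r₂ω₂ sin(θ₂−θ₃) / [r₄ sin(θ₄−θ₃)].
Numerator sine = +0.74548; denominator sine = -0.99926.
Result = 0.0612·6.702·(+0.74548) / (0.0953·(-0.99926)) = -3.2109 rad/s; magnitude 3.2109 rad/s.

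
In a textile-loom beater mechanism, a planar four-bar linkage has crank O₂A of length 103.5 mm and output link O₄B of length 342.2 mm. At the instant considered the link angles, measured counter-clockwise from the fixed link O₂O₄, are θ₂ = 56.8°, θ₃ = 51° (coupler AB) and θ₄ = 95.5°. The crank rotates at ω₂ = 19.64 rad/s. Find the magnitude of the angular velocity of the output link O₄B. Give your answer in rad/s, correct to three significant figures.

ω₂ = 19.64 rad/s
Differentiating the loop-closure r₂e^{iθ₂}+r₃e^{iθ₃}=r₁+r₄e^{iθ₄} gives r₂ω₂e^{iθ₂}+r₃ω₃e^{iθ₃}=r₄ω₄e^{iθ₄}.
Eliminating the other unknown: ω₄ = r₂ω₂ sin(θ₂−θ₃) / [r₄ sin(θ₄−θ₃)].
Numerator sine = +0.10106; denominator sine = +0.70091.
Result = 0.1035·19.64·(+0.10106) / (0.3422·(+0.70091)) = +0.85645 rad/s; magnitude 0.85645 rad/s.

0.856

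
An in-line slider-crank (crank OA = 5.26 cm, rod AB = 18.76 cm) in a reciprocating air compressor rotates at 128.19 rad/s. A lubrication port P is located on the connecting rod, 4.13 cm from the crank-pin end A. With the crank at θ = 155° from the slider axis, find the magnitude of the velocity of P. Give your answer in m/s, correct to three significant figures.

ω = 128.2 rad/s.  Crank-pin speed |V_A| = rω = 6.7428 m/s, perpendicular to OA.
Rod angle: sinφ = −(r/L) sinθ ⇒ φ = -6.805°; ω_rod = −rω cosθ/√(L²−r²sin²θ) = +32.806 rad/s.
V_P = V_A + ω_rod × AP, with AP = 0.0413 m along the rod.
Components: V_Px = −rω sinθ − a·ω_rod·sinφ = -2.6891 m/s;  V_Py = rω cosθ + a·ω_rod·cosφ = -4.7657 m/s.
|V_P| = √(V_Px² + V_Py²) = 5.472 m/s.

5.47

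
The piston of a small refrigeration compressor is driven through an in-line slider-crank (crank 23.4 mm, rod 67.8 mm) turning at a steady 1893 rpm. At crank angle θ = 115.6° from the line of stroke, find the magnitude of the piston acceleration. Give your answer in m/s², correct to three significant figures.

ω = 2π·1893/60 = 198.2 rad/s
x(θ) = r cosθ + √(L² − r² sin²θ); with ω constant, a = ω²·d²x/dθ².
d²x/dθ² = −r cosθ − r²(cos2θ)/√u − r⁴ sin²2θ/(4u^{3/2}),  u = L² − r² sin²θ = 0.00415151 m².
Substituting r = 0.0234 m, L = 0.0678 m, θ = 115.6°: d²x/dθ² = +0.015266 m.
a = ω²·d²x/dθ² = (198.2)²·(+0.015266) = +599.89 m/s²;  |a| = 599.89 m/s².

600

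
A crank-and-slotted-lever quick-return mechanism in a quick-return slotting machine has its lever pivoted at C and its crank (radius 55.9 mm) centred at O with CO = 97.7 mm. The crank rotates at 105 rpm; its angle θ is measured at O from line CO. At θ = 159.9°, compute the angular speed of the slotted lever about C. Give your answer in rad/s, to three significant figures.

ω = 11 rad/s (from 105 rpm).
Crank pin A relative to C: A = (d + r cosθ, r sinθ); lever angle φ = atan2(r sinθ, d + r cosθ).
Differentiating tanφ: φ̇ = rω(d cosθ + r)/(d² + r² + 2dr cosθ).
d² + r² + 2dr cosθ = |CA|² = 0.0024125 m²;  d cosθ + r = -0.03585 m.
|ω_lever| = |0.0559·11·-0.03585| / 0.0024125 = 9.1337 rad/s.

9.13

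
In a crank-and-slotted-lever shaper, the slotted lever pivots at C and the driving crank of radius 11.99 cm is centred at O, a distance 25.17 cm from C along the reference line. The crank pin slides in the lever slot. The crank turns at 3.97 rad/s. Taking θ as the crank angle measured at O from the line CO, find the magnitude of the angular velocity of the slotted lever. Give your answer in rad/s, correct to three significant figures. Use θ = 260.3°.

0.546

ω = 3.97 rad/s
Crank pin A relative to C: A = (d + r cosθ, r sinθ); lever angle φ = atan2(r sinθ, d + r cosθ).
Differentiating tanφ: φ̇ = rω(d cosθ + r)/(d² + r² + 2dr cosθ).
d² + r² + 2dr cosθ = |CA|² = 0.0675593 m²;  d cosθ + r = +0.077491 m.
|ω_lever| = |0.1199·3.97·+0.077491| / 0.0675593 = 0.54598 rad/s.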